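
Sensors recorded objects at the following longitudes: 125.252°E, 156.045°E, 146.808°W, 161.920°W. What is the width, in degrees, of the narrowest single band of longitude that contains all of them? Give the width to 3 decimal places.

87.940°

Sort the longitudes: -161.920°, -146.808°, +125.252°, +156.045°.
Eastward gaps between consecutive values (wrapping around): 15.112°, 272.060°, 30.793°, 42.035°.
Largest gap = 272.060° ⇒ minimal covering band is its complement: 360° − 272.060° = 87.940°.
Band runs from +125.252° eastward to -146.808°, crossing the antimeridian.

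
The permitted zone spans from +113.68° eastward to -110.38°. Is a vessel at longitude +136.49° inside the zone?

Yes

Band width going east from +113.68° to -110.38°: ((-110.38 − 113.68) mod 360) = 135.94°.
Offset of +136.49° east of the west edge: ((136.49 − 113.68) mod 360) = 22.81°.
22.81° ≤ 135.94° ⇒ inside.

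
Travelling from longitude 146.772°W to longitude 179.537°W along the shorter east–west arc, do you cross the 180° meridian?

Signed shortest Δλ = ((-179.537 − -146.772 + 180) mod 360) − 180 = -32.765°.
Going west by 32.765° from -146.772° reaches -179.537° without touching 180°.

No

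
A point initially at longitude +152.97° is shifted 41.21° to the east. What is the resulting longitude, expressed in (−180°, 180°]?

-165.82°

Start at +152.97°; shift +41.21° → +194.18°.
+194.18° lies outside (−180°, 180°]; subtract 360° → -165.82°.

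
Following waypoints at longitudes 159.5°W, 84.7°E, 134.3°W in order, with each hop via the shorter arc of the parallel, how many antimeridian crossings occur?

Leg 1: -159.5° → +84.7°, shortest Δλ = -115.8° (west) — crosses 180°.
Leg 2: +84.7° → -134.3°, shortest Δλ = 141.0° (east) — crosses 180°.
Total crossings: 2.

2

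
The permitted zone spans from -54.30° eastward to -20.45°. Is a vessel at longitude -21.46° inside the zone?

Band width going east from -54.30° to -20.45°: ((-20.45 − -54.30) mod 360) = 33.85°.
Offset of -21.46° east of the west edge: ((-21.46 − -54.30) mod 360) = 32.84°.
32.84° ≤ 33.85° ⇒ inside.

Yes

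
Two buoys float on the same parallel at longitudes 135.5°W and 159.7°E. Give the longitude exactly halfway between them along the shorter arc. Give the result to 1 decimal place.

167.9°W

Signed shortest Δλ from -135.5° to +159.7° is -64.8°.
Midpoint longitude = -135.5° + (-64.8°)/2 = -135.5° − 32.4° = -167.9°.
(The naïve average (-135.5 + +159.7)/2 = 12.1° is on the wrong side of the globe.)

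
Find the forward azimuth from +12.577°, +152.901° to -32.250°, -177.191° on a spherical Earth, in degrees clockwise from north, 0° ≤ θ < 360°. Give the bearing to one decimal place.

148.2°

Δλ = -177.191 − 152.901 = -330.092°; wrapped into (−180°, 180°]: 29.908°.
θ = atan2( sin Δλ · cos φ₂ , cos φ₁ · sin φ₂ − sin φ₁ · cos φ₂ · cos Δλ )
  = atan2(0.42169, -0.68044) = 148.213° → normalised to [0°, 360°): 148.213°.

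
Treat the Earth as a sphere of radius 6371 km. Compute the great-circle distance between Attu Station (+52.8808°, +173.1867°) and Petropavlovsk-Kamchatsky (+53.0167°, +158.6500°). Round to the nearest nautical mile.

Δλ = 158.6500 − 173.1867 = -14.5367°.
Δφ = 53.0167 − 52.8808 = 0.1359°.
a = sin²(Δφ/2) + cos φ₁ · cos φ₂ · sin²(Δλ/2) = 0.005812.
c = 2·atan2(√a, √(1−a)) = 0.15263 rad → d = 6371·c ≈ 972.38 km ≈ 525.04 nmi.

525 nmi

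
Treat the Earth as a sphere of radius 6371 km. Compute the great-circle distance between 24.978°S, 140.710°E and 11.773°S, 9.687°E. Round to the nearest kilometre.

13316 km

Δλ = 9.687 − 140.710 = -131.023°.
Δφ = -11.773 − -24.978 = 13.205°.
a = sin²(Δφ/2) + cos φ₁ · cos φ₂ · sin²(Δλ/2) = 0.748149.
c = 2·atan2(√a, √(1−a)) = 2.09013 rad → d = 6371·c ≈ 13316.19 km.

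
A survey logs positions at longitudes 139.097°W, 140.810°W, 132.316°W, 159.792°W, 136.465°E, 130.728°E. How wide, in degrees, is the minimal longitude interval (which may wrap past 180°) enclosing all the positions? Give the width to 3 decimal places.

96.956°

Sort the longitudes: -159.792°, -140.810°, -139.097°, -132.316°, +130.728°, +136.465°.
Eastward gaps between consecutive values (wrapping around): 18.982°, 1.713°, 6.781°, 263.044°, 5.737°, 63.743°.
Largest gap = 263.044° ⇒ minimal covering band is its complement: 360° − 263.044° = 96.956°.
Band runs from +130.728° eastward to -132.316°, crossing the antimeridian.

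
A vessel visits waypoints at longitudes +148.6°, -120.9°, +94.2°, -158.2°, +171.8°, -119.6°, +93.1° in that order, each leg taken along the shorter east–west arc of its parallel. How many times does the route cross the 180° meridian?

Leg 1: +148.6° → -120.9°, shortest Δλ = 90.5° (east) — crosses 180°.
Leg 2: -120.9° → +94.2°, shortest Δλ = -144.9° (west) — crosses 180°.
Leg 3: +94.2° → -158.2°, shortest Δλ = 107.6° (east) — crosses 180°.
Leg 4: -158.2° → +171.8°, shortest Δλ = -30.0° (west) — crosses 180°.
Leg 5: +171.8° → -119.6°, shortest Δλ = 68.6° (east) — crosses 180°.
Leg 6: -119.6° → +93.1°, shortest Δλ = -147.3° (west) — crosses 180°.
Total crossings: 6.

6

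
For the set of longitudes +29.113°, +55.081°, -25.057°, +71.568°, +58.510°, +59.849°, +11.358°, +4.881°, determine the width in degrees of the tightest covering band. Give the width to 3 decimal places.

96.625°

Sort the longitudes: -25.057°, +4.881°, +11.358°, +29.113°, +55.081°, +58.510°, +59.849°, +71.568°.
Eastward gaps between consecutive values (wrapping around): 29.938°, 6.477°, 17.755°, 25.968°, 3.429°, 1.339°, 11.719°, 263.375°.
Largest gap = 263.375° ⇒ minimal covering band is its complement: 360° − 263.375° = 96.625°.
Band runs from -25.057° eastward to +71.568°.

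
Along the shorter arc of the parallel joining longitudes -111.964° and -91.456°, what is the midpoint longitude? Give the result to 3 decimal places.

-101.710°

Signed shortest Δλ from -111.964° to -91.456° is +20.508°.
Midpoint longitude = -111.964° + (+20.508°)/2 = -111.964° + 10.254° = -101.710°.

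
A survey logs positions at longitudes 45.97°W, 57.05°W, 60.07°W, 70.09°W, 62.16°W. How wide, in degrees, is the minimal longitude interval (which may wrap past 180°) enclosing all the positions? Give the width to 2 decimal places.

24.12°

Sort the longitudes: -70.09°, -62.16°, -60.07°, -57.05°, -45.97°.
Eastward gaps between consecutive values (wrapping around): 7.93°, 2.09°, 3.02°, 11.08°, 335.88°.
Largest gap = 335.88° ⇒ minimal covering band is its complement: 360° − 335.88° = 24.12°.
Band runs from -70.09° eastward to -45.97°.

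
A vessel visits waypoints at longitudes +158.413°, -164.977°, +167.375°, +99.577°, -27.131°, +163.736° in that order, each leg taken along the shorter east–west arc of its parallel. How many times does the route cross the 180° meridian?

3

Leg 1: +158.413° → -164.977°, shortest Δλ = 36.61° (east) — crosses 180°.
Leg 2: -164.977° → +167.375°, shortest Δλ = -27.648° (west) — crosses 180°.
Leg 3: +167.375° → +99.577°, shortest Δλ = -67.798° (west) — does not cross 180°.
Leg 4: +99.577° → -27.131°, shortest Δλ = -126.708° (west) — does not cross 180°.
Leg 5: -27.131° → +163.736°, shortest Δλ = -169.133° (west) — crosses 180°.
Total crossings: 3.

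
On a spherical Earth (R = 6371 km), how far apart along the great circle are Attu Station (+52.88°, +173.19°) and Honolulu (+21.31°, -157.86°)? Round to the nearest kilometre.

4290 km

Δλ = -157.86 − 173.19 = -331.05°; wrapped into (−180°, 180°]: 28.95°.
Δφ = 21.31 − 52.88 = -31.57°.
a = sin²(Δφ/2) + cos φ₁ · cos φ₂ · sin²(Δλ/2) = 0.109127.
c = 2·atan2(√a, √(1−a)) = 0.67333 rad → d = 6371·c ≈ 4289.81 km.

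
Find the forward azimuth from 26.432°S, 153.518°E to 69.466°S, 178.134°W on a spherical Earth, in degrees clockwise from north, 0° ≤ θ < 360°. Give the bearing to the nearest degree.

167°

Δλ = -178.134 − 153.518 = -331.652°; wrapped into (−180°, 180°]: 28.348°.
θ = atan2( sin Δλ · cos φ₂ , cos φ₁ · sin φ₂ − sin φ₁ · cos φ₂ · cos Δλ )
  = atan2(0.16655, -0.70116) = 166.638° → normalised to [0°, 360°): 166.638°.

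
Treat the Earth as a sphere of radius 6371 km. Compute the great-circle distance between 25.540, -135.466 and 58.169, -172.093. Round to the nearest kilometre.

Δλ = -172.093 − -135.466 = -36.627°.
Δφ = 58.169 − 25.540 = 32.629°.
a = sin²(Δφ/2) + cos φ₁ · cos φ₂ · sin²(Δλ/2) = 0.125895.
c = 2·atan2(√a, √(1−a)) = 0.72544 rad → d = 6371·c ≈ 4621.75 km.

4622 km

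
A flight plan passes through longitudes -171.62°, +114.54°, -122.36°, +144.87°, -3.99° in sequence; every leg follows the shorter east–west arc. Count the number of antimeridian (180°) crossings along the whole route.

Leg 1: -171.62° → +114.54°, shortest Δλ = -73.84° (west) — crosses 180°.
Leg 2: +114.54° → -122.36°, shortest Δλ = 123.1° (east) — crosses 180°.
Leg 3: -122.36° → +144.87°, shortest Δλ = -92.77° (west) — crosses 180°.
Leg 4: +144.87° → -3.99°, shortest Δλ = -148.86° (west) — does not cross 180°.
Total crossings: 3.

3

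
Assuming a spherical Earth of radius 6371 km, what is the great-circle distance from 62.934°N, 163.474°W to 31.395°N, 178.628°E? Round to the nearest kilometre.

Δλ = 178.628 − -163.474 = 342.102°; wrapped into (−180°, 180°]: -17.898°.
Δφ = 31.395 − 62.934 = -31.539°.
a = sin²(Δφ/2) + cos φ₁ · cos φ₂ · sin²(Δλ/2) = 0.083256.
c = 2·atan2(√a, √(1−a)) = 0.58541 rad → d = 6371·c ≈ 3729.62 km.

3730 km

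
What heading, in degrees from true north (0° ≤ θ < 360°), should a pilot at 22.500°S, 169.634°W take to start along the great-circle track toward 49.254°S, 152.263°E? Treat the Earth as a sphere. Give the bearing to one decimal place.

218.7°

Δλ = 152.263 − -169.634 = 321.897°; wrapped into (−180°, 180°]: -38.103°.
θ = atan2( sin Δλ · cos φ₂ , cos φ₁ · sin φ₂ − sin φ₁ · cos φ₂ · cos Δλ )
  = atan2(-0.40277, -0.50339) = -141.336° → normalised to [0°, 360°): 218.664°.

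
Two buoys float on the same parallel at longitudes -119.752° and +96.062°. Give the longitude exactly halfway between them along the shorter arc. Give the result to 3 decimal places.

Signed shortest Δλ from -119.752° to +96.062° is -144.186°.
Midpoint longitude = -119.752° + (-144.186°)/2 = -119.752° − 72.093° = -191.845°.
Normalise into (−180°, 180°]: +168.155°.
(The naïve average (-119.752 + +96.062)/2 = -11.845° is on the wrong side of the globe.)

+168.155°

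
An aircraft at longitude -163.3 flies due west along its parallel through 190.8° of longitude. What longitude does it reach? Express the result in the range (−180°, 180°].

+5.9°

Start at -163.3°; shift −190.8° → -354.1°.
-354.1° lies outside (−180°, 180°]; add 360° → +5.9°.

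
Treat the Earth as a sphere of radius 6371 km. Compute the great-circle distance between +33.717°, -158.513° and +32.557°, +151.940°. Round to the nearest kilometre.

4570 km

Δλ = 151.940 − -158.513 = 310.453°; wrapped into (−180°, 180°]: -49.547°.
Δφ = 32.557 − 33.717 = -1.160°.
a = sin²(Δφ/2) + cos φ₁ · cos φ₂ · sin²(Δλ/2) = 0.123204.
c = 2·atan2(√a, √(1−a)) = 0.71729 rad → d = 6371·c ≈ 4569.83 km.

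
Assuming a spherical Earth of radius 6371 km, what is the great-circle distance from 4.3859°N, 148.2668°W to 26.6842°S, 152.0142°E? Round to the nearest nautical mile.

3932 nmi

Δλ = 152.0142 − -148.2668 = 300.2810°; wrapped into (−180°, 180°]: -59.7190°.
Δφ = -26.6842 − 4.3859 = -31.0701°.
a = sin²(Δφ/2) + cos φ₁ · cos φ₂ · sin²(Δλ/2) = 0.292562.
c = 2·atan2(√a, √(1−a)) = 1.14299 rad → d = 6371·c ≈ 7281.99 km ≈ 3931.96 nmi.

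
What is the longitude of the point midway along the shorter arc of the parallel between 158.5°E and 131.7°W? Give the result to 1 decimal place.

166.6°W

Signed shortest Δλ from +158.5° to -131.7° is +69.8°.
Midpoint longitude = +158.5° + (+69.8°)/2 = +158.5° + 34.9° = +193.4°.
Normalise into (−180°, 180°]: -166.6°.
(The naïve average (+158.5 + -131.7)/2 = 13.4° is on the wrong side of the globe.)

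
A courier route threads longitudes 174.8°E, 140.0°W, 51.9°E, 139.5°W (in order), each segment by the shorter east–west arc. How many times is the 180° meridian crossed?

Leg 1: +174.8° → -140.0°, shortest Δλ = 45.2° (east) — crosses 180°.
Leg 2: -140.0° → +51.9°, shortest Δλ = -168.1° (west) — crosses 180°.
Leg 3: +51.9° → -139.5°, shortest Δλ = 168.6° (east) — crosses 180°.
Total crossings: 3.

3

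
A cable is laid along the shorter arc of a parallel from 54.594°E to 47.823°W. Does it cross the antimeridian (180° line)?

No

Signed shortest Δλ = ((-47.823 − 54.594 + 180) mod 360) − 180 = -102.417°.
Going west by 102.417° from +54.594° reaches -47.823° without touching 180°.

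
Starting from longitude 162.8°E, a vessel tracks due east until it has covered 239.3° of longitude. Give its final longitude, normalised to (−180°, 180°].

42.1°E

Start at +162.8°; shift +239.3° → +402.1°.
+402.1° lies outside (−180°, 180°]; subtract 360° → +42.1°.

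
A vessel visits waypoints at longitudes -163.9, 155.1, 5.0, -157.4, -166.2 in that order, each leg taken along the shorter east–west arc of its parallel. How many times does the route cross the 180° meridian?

1

Leg 1: -163.9° → +155.1°, shortest Δλ = -41.0° (west) — crosses 180°.
Leg 2: +155.1° → +5.0°, shortest Δλ = -150.1° (west) — does not cross 180°.
Leg 3: +5.0° → -157.4°, shortest Δλ = -162.4° (west) — does not cross 180°.
Leg 4: -157.4° → -166.2°, shortest Δλ = -8.8° (west) — does not cross 180°.
Total crossings: 1.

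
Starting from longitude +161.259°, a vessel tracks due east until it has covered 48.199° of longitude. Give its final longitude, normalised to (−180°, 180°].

-150.542°

Start at +161.259°; shift +48.199° → +209.458°.
+209.458° lies outside (−180°, 180°]; subtract 360° → -150.542°.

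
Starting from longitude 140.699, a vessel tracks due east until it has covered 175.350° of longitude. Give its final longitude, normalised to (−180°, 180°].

Start at +140.699°; shift +175.350° → +316.049°.
+316.049° lies outside (−180°, 180°]; subtract 360° → -43.951°.

-43.951°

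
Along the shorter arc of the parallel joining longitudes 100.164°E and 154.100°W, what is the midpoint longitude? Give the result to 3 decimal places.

Signed shortest Δλ from +100.164° to -154.100° is +105.736°.
Midpoint longitude = +100.164° + (+105.736°)/2 = +100.164° + 52.868° = +153.032°.
(The naïve average (+100.164 + -154.100)/2 = -26.968° is on the wrong side of the globe.)

153.032°E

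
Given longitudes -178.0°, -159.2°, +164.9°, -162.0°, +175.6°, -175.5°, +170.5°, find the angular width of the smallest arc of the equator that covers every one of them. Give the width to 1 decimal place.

Sort the longitudes: -178.0°, -175.5°, -162.0°, -159.2°, +164.9°, +170.5°, +175.6°.
Eastward gaps between consecutive values (wrapping around): 2.5°, 13.5°, 2.8°, 324.1°, 5.6°, 5.1°, 6.4°.
Largest gap = 324.1° ⇒ minimal covering band is its complement: 360° − 324.1° = 35.9°.
Band runs from +164.9° eastward to -159.2°, crossing the antimeridian.

35.9°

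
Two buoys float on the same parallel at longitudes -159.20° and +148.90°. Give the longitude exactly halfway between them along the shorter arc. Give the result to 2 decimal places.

+174.85°

Signed shortest Δλ from -159.20° to +148.90° is -51.90°.
Midpoint longitude = -159.20° + (-51.90°)/2 = -159.20° − 25.95° = -185.15°.
Normalise into (−180°, 180°]: +174.85°.
(The naïve average (-159.20 + +148.90)/2 = -5.15° is on the wrong side of the globe.)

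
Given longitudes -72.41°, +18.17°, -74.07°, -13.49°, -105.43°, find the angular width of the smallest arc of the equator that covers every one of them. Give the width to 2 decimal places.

Sort the longitudes: -105.43°, -74.07°, -72.41°, -13.49°, +18.17°.
Eastward gaps between consecutive values (wrapping around): 31.36°, 1.66°, 58.92°, 31.66°, 236.40°.
Largest gap = 236.40° ⇒ minimal covering band is its complement: 360° − 236.40° = 123.60°.
Band runs from -105.43° eastward to +18.17°.

123.60°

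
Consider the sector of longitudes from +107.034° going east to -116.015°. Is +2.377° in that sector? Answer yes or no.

Band width going east from +107.034° to -116.015°: ((-116.015 − 107.034) mod 360) = 136.951°.
Offset of +2.377° east of the west edge: ((2.377 − 107.034) mod 360) = 255.343°.
255.343° > 136.951° ⇒ outside.

No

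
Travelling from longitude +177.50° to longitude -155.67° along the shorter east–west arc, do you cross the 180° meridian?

Yes

Naïve |-155.67 − 177.50| = 333.17° > 180°, so the shorter arc goes the other way round — across 180°.
Signed shortest Δλ = ((-155.67 − 177.50 + 180) mod 360) − 180 = 26.83°.
Going east by 26.83° from +177.50° passes through 180° before reaching -155.67°.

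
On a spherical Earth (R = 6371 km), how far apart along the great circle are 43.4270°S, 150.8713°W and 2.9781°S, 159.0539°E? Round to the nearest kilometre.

Δλ = 159.0539 − -150.8713 = 309.9252°; wrapped into (−180°, 180°]: -50.0748°.
Δφ = -2.9781 − -43.4270 = 40.4489°.
a = sin²(Δφ/2) + cos φ₁ · cos φ₂ · sin²(Δλ/2) = 0.249408.
c = 2·atan2(√a, √(1−a)) = 1.04583 rad → d = 6371·c ≈ 6662.98 km.

6663 km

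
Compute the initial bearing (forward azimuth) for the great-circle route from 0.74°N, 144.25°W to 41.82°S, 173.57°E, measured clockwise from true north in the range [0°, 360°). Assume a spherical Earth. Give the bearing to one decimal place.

216.6°

Δλ = 173.57 − -144.25 = 317.82°; wrapped into (−180°, 180°]: -42.18°.
θ = atan2( sin Δλ · cos φ₂ , cos φ₁ · sin φ₂ − sin φ₁ · cos φ₂ · cos Δλ )
  = atan2(-0.50040, -0.67387) = -143.403° → normalised to [0°, 360°): 216.597°.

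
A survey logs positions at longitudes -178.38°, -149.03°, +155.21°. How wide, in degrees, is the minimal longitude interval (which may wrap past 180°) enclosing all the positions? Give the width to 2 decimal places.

Sort the longitudes: -178.38°, -149.03°, +155.21°.
Eastward gaps between consecutive values (wrapping around): 29.35°, 304.24°, 26.41°.
Largest gap = 304.24° ⇒ minimal covering band is its complement: 360° − 304.24° = 55.76°.
Band runs from +155.21° eastward to -149.03°, crossing the antimeridian.

55.76°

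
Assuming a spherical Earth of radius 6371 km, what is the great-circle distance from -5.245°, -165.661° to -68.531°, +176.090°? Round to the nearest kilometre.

Δλ = 176.090 − -165.661 = 341.751°; wrapped into (−180°, 180°]: -18.249°.
Δφ = -68.531 − -5.245 = -63.286°.
a = sin²(Δφ/2) + cos φ₁ · cos φ₂ · sin²(Δλ/2) = 0.284397.
c = 2·atan2(√a, √(1−a)) = 1.12497 rad → d = 6371·c ≈ 7167.16 km.

7167 km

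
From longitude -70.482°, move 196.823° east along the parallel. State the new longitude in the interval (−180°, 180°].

+126.341°

Start at -70.482°; shift +196.823° → +126.341°.
+126.341° already lies in (−180°, 180°].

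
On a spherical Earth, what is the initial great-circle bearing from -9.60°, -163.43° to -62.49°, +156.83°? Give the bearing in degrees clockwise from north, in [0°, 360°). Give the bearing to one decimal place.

199.9°

Δλ = 156.83 − -163.43 = 320.26°; wrapped into (−180°, 180°]: -39.74°.
θ = atan2( sin Δλ · cos φ₂ , cos φ₁ · sin φ₂ − sin φ₁ · cos φ₂ · cos Δλ )
  = atan2(-0.29530, -0.81528) = -160.089° → normalised to [0°, 360°): 199.911°.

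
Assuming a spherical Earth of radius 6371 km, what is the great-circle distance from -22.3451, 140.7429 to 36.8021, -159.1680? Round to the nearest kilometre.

9103 km

Δλ = -159.1680 − 140.7429 = -299.9109°; wrapped into (−180°, 180°]: 60.0891°.
Δφ = 36.8021 − -22.3451 = 59.1472°.
a = sin²(Δφ/2) + cos φ₁ · cos φ₂ · sin²(Δλ/2) = 0.429228.
c = 2·atan2(√a, √(1−a)) = 1.42878 rad → d = 6371·c ≈ 9102.73 km.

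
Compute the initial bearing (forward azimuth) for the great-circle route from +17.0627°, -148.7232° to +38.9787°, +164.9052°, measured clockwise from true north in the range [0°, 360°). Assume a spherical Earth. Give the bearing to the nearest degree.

308°

Δλ = 164.9052 − -148.7232 = 313.6284°; wrapped into (−180°, 180°]: -46.3716°.
θ = atan2( sin Δλ · cos φ₂ , cos φ₁ · sin φ₂ − sin φ₁ · cos φ₂ · cos Δλ )
  = atan2(-0.56269, 0.44396) = -51.727° → normalised to [0°, 360°): 308.273°.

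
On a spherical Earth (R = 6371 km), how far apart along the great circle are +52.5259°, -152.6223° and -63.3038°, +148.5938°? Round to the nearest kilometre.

13851 km

Δλ = 148.5938 − -152.6223 = 301.2161°; wrapped into (−180°, 180°]: -58.7839°.
Δφ = -63.3038 − 52.5259 = -115.8297°.
a = sin²(Δφ/2) + cos φ₁ · cos φ₂ · sin²(Δλ/2) = 0.783685.
c = 2·atan2(√a, √(1−a)) = 2.17410 rad → d = 6371·c ≈ 13851.22 km.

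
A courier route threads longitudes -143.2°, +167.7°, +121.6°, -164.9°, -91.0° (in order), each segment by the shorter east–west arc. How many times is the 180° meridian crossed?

Leg 1: -143.2° → +167.7°, shortest Δλ = -49.1° (west) — crosses 180°.
Leg 2: +167.7° → +121.6°, shortest Δλ = -46.1° (west) — does not cross 180°.
Leg 3: +121.6° → -164.9°, shortest Δλ = 73.5° (east) — crosses 180°.
Leg 4: -164.9° → -91.0°, shortest Δλ = 73.9° (east) — does not cross 180°.
Total crossings: 2.

2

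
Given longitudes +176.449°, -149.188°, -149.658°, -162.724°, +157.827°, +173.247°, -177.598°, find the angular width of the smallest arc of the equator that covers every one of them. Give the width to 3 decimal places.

52.985°

Sort the longitudes: -177.598°, -162.724°, -149.658°, -149.188°, +157.827°, +173.247°, +176.449°.
Eastward gaps between consecutive values (wrapping around): 14.874°, 13.066°, 0.470°, 307.015°, 15.420°, 3.202°, 5.953°.
Largest gap = 307.015° ⇒ minimal covering band is its complement: 360° − 307.015° = 52.985°.
Band runs from +157.827° eastward to -149.188°, crossing the antimeridian.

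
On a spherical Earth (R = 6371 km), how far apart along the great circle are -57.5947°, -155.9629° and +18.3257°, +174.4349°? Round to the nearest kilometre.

8875 km

Δλ = 174.4349 − -155.9629 = 330.3978°; wrapped into (−180°, 180°]: -29.6022°.
Δφ = 18.3257 − -57.5947 = 75.9204°.
a = sin²(Δφ/2) + cos φ₁ · cos φ₂ · sin²(Δλ/2) = 0.411566.
c = 2·atan2(√a, √(1−a)) = 1.39299 rad → d = 6371·c ≈ 8874.75 km.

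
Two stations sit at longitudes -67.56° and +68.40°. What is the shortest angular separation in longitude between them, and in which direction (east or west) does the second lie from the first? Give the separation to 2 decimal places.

Raw difference: 68.40 − -67.56 = 135.96°.
Normalise into (−180°, 180°]: 135.96° stays 135.96°.
Positive ⇒ the second point lies to the east; separation 135.96°.

135.96° east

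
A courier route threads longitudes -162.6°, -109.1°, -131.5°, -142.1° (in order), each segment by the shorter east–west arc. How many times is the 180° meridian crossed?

Leg 1: -162.6° → -109.1°, shortest Δλ = 53.5° (east) — does not cross 180°.
Leg 2: -109.1° → -131.5°, shortest Δλ = -22.4° (west) — does not cross 180°.
Leg 3: -131.5° → -142.1°, shortest Δλ = -10.6° (west) — does not cross 180°.
Total crossings: 0.

0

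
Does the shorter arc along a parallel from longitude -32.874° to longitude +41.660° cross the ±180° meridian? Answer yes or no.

Signed shortest Δλ = ((41.660 − -32.874 + 180) mod 360) − 180 = 74.534°.
Going east by 74.534° from -32.874° reaches +41.660° without touching 180°.

No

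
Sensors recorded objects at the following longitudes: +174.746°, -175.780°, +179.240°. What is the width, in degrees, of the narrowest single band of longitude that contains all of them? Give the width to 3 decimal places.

Sort the longitudes: -175.780°, +174.746°, +179.240°.
Eastward gaps between consecutive values (wrapping around): 350.526°, 4.494°, 4.980°.
Largest gap = 350.526° ⇒ minimal covering band is its complement: 360° − 350.526° = 9.474°.
Band runs from +174.746° eastward to -175.780°, crossing the antimeridian.

9.474°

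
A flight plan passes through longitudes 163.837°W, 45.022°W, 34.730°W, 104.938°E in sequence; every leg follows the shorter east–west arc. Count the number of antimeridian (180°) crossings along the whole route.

Leg 1: -163.837° → -45.022°, shortest Δλ = 118.815° (east) — does not cross 180°.
Leg 2: -45.022° → -34.730°, shortest Δλ = 10.292° (east) — does not cross 180°.
Leg 3: -34.730° → +104.938°, shortest Δλ = 139.668° (east) — does not cross 180°.
Total crossings: 0.

0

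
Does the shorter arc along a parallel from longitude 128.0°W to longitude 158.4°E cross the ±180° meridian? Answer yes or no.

Yes

Naïve |158.4 − -128.0| = 286.4° > 180°, so the shorter arc goes the other way round — across 180°.
Signed shortest Δλ = ((158.4 − -128.0 + 180) mod 360) − 180 = -73.6°.
Going west by 73.6° from -128.0° passes through 180° before reaching +158.4°.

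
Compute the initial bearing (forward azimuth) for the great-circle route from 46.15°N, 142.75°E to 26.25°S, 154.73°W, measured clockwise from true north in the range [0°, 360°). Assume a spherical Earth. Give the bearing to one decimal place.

127.2°

Δλ = -154.73 − 142.75 = -297.48°; wrapped into (−180°, 180°]: 62.52°.
θ = atan2( sin Δλ · cos φ₂ , cos φ₁ · sin φ₂ − sin φ₁ · cos φ₂ · cos Δλ )
  = atan2(0.79568, -0.60486) = 127.241° → normalised to [0°, 360°): 127.241°.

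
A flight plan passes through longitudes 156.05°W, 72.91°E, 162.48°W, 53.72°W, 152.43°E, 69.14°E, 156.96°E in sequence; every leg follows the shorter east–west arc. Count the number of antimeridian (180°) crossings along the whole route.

3

Leg 1: -156.05° → +72.91°, shortest Δλ = -131.04° (west) — crosses 180°.
Leg 2: +72.91° → -162.48°, shortest Δλ = 124.61° (east) — crosses 180°.
Leg 3: -162.48° → -53.72°, shortest Δλ = 108.76° (east) — does not cross 180°.
Leg 4: -53.72° → +152.43°, shortest Δλ = -153.85° (west) — crosses 180°.
Leg 5: +152.43° → +69.14°, shortest Δλ = -83.29° (west) — does not cross 180°.
Leg 6: +69.14° → +156.96°, shortest Δλ = 87.82° (east) — does not cross 180°.
Total crossings: 3.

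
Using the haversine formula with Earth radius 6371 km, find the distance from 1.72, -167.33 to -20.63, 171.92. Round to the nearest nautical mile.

1814 nmi

Δλ = 171.92 − -167.33 = 339.25°; wrapped into (−180°, 180°]: -20.75°.
Δφ = -20.63 − 1.72 = -22.35°.
a = sin²(Δφ/2) + cos φ₁ · cos φ₂ · sin²(Δλ/2) = 0.067900.
c = 2·atan2(√a, √(1−a)) = 0.52724 rad → d = 6371·c ≈ 3359.03 km ≈ 1813.73 nmi.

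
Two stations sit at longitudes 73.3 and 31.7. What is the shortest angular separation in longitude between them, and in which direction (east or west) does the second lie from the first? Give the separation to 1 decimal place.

41.6° west

Raw difference: 31.7 − 73.3 = -41.6°.
Normalise into (−180°, 180°]: -41.6° stays -41.6°.
Negative ⇒ the second point lies to the west; separation 41.6°.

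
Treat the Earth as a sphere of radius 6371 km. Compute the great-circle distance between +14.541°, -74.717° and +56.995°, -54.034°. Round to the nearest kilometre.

Δλ = -54.034 − -74.717 = 20.683°.
Δφ = 56.995 − 14.541 = 42.454°.
a = sin²(Δφ/2) + cos φ₁ · cos φ₂ · sin²(Δλ/2) = 0.148082.
c = 2·atan2(√a, √(1−a)) = 0.79001 rad → d = 6371·c ≈ 5033.17 km.

5033 km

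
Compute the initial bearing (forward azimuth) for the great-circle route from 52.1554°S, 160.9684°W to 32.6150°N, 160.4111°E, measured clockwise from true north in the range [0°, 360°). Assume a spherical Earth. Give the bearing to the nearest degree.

Δλ = 160.4111 − -160.9684 = 321.3795°; wrapped into (−180°, 180°]: -38.6205°.
θ = atan2( sin Δλ · cos φ₂ , cos φ₁ · sin φ₂ − sin φ₁ · cos φ₂ · cos Δλ )
  = atan2(-0.52574, 0.85037) = -31.726° → normalised to [0°, 360°): 328.274°.

328°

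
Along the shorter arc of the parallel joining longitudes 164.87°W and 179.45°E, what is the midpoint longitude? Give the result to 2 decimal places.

172.71°W

Signed shortest Δλ from -164.87° to +179.45° is -15.68°.
Midpoint longitude = -164.87° + (-15.68°)/2 = -164.87° − 7.84° = -172.71°.
(The naïve average (-164.87 + +179.45)/2 = 7.29° is on the wrong side of the globe.)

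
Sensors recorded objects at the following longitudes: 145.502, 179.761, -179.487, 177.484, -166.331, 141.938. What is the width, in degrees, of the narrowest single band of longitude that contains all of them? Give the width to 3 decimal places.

51.731°

Sort the longitudes: -179.487°, -166.331°, +141.938°, +145.502°, +177.484°, +179.761°.
Eastward gaps between consecutive values (wrapping around): 13.156°, 308.269°, 3.564°, 31.982°, 2.277°, 0.752°.
Largest gap = 308.269° ⇒ minimal covering band is its complement: 360° − 308.269° = 51.731°.
Band runs from +141.938° eastward to -166.331°, crossing the antimeridian.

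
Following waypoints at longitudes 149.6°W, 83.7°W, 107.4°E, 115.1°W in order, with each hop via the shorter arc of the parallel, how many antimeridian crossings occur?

2

Leg 1: -149.6° → -83.7°, shortest Δλ = 65.9° (east) — does not cross 180°.
Leg 2: -83.7° → +107.4°, shortest Δλ = -168.9° (west) — crosses 180°.
Leg 3: +107.4° → -115.1°, shortest Δλ = 137.5° (east) — crosses 180°.
Total crossings: 2.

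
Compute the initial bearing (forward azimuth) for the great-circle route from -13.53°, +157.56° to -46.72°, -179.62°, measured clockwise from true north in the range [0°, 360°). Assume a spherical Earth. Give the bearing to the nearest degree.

Δλ = -179.62 − 157.56 = -337.18°; wrapped into (−180°, 180°]: 22.82°.
θ = atan2( sin Δλ · cos φ₂ , cos φ₁ · sin φ₂ − sin φ₁ · cos φ₂ · cos Δλ )
  = atan2(0.26589, -0.55997) = 154.601° → normalised to [0°, 360°): 154.601°.

155°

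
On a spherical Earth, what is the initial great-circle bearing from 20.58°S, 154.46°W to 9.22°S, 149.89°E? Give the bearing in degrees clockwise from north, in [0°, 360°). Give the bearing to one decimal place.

273.2°

Δλ = 149.89 − -154.46 = 304.35°; wrapped into (−180°, 180°]: -55.65°.
θ = atan2( sin Δλ · cos φ₂ , cos φ₁ · sin φ₂ − sin φ₁ · cos φ₂ · cos Δλ )
  = atan2(-0.81494, 0.04578) = -86.785° → normalised to [0°, 360°): 273.215°.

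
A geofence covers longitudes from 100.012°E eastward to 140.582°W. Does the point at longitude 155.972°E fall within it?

Yes

Band width going east from +100.012° to -140.582°: ((-140.582 − 100.012) mod 360) = 119.406°.
Offset of +155.972° east of the west edge: ((155.972 − 100.012) mod 360) = 55.960°.
55.960° ≤ 119.406° ⇒ inside.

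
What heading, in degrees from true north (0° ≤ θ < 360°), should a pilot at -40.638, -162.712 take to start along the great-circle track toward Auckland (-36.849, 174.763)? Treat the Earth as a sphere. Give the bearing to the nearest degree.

Δλ = 174.763 − -162.712 = 337.475°; wrapped into (−180°, 180°]: -22.525°.
θ = atan2( sin Δλ · cos φ₂ , cos φ₁ · sin φ₂ − sin φ₁ · cos φ₂ · cos Δλ )
  = atan2(-0.30655, 0.02632) = -85.092° → normalised to [0°, 360°): 274.908°.

275°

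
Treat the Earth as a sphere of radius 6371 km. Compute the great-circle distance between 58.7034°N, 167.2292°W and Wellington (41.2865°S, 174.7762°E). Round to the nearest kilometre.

11242 km

Δλ = 174.7762 − -167.2292 = 342.0054°; wrapped into (−180°, 180°]: -17.9946°.
Δφ = -41.2865 − 58.7034 = -99.9899°.
a = sin²(Δφ/2) + cos φ₁ · cos φ₂ · sin²(Δλ/2) = 0.596284.
c = 2·atan2(√a, √(1−a)) = 1.76457 rad → d = 6371·c ≈ 11242.10 km.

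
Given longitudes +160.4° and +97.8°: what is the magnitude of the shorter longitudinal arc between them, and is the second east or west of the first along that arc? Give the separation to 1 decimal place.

62.6° west

Raw difference: 97.8 − 160.4 = -62.6°.
Normalise into (−180°, 180°]: -62.6° stays -62.6°.
Negative ⇒ the second point lies to the west; separation 62.6°.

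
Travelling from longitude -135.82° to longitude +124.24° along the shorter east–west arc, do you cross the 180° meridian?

Yes

Naïve |124.24 − -135.82| = 260.06° > 180°, so the shorter arc goes the other way round — across 180°.
Signed shortest Δλ = ((124.24 − -135.82 + 180) mod 360) − 180 = -99.94°.
Going west by 99.94° from -135.82° passes through 180° before reaching +124.24°.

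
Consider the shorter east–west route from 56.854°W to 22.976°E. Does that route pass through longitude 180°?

No

Signed shortest Δλ = ((22.976 − -56.854 + 180) mod 360) − 180 = 79.83°.
Going east by 79.83° from -56.854° reaches +22.976° without touching 180°.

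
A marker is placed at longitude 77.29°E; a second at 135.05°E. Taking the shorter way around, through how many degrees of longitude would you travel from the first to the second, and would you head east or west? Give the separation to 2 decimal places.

57.76° east

Raw difference: 135.05 − 77.29 = 57.76°.
Normalise into (−180°, 180°]: 57.76° stays 57.76°.
Positive ⇒ the second point lies to the east; separation 57.76°.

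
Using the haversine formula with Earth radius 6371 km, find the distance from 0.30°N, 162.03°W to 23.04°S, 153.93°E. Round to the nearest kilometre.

Δλ = 153.93 − -162.03 = 315.96°; wrapped into (−180°, 180°]: -44.04°.
Δφ = -23.04 − 0.30 = -23.34°.
a = sin²(Δφ/2) + cos φ₁ · cos φ₂ · sin²(Δλ/2) = 0.170273.
c = 2·atan2(√a, √(1−a)) = 0.85070 rad → d = 6371·c ≈ 5419.83 km.

5420 km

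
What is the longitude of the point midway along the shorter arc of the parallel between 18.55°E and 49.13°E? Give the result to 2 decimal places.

Signed shortest Δλ from +18.55° to +49.13° is +30.58°.
Midpoint longitude = +18.55° + (+30.58°)/2 = +18.55° + 15.29° = +33.84°.

33.84°E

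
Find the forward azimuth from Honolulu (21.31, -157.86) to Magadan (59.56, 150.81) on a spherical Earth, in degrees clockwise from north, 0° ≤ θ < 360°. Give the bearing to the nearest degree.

Δλ = 150.81 − -157.86 = 308.67°; wrapped into (−180°, 180°]: -51.33°.
θ = atan2( sin Δλ · cos φ₂ , cos φ₁ · sin φ₂ − sin φ₁ · cos φ₂ · cos Δλ )
  = atan2(-0.39556, 0.68817) = -29.890° → normalised to [0°, 360°): 330.110°.

330°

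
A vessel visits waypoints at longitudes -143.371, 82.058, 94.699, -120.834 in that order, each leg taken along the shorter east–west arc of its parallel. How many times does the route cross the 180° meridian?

2

Leg 1: -143.371° → +82.058°, shortest Δλ = -134.571° (west) — crosses 180°.
Leg 2: +82.058° → +94.699°, shortest Δλ = 12.641° (east) — does not cross 180°.
Leg 3: +94.699° → -120.834°, shortest Δλ = 144.467° (east) — crosses 180°.
Total crossings: 2.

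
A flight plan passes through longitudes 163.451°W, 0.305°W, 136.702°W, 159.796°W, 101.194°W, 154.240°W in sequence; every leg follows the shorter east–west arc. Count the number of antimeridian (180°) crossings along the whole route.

Leg 1: -163.451° → -0.305°, shortest Δλ = 163.146° (east) — does not cross 180°.
Leg 2: -0.305° → -136.702°, shortest Δλ = -136.397° (west) — does not cross 180°.
Leg 3: -136.702° → -159.796°, shortest Δλ = -23.094° (west) — does not cross 180°.
Leg 4: -159.796° → -101.194°, shortest Δλ = 58.602° (east) — does not cross 180°.
Leg 5: -101.194° → -154.240°, shortest Δλ = -53.046° (west) — does not cross 180°.
Total crossings: 0.

0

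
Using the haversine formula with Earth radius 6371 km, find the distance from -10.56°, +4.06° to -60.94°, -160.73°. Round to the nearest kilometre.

Δλ = -160.73 − 4.06 = -164.79°.
Δφ = -60.94 − -10.56 = -50.38°.
a = sin²(Δφ/2) + cos φ₁ · cos φ₂ · sin²(Δλ/2) = 0.650289.
c = 2·atan2(√a, √(1−a)) = 1.87610 rad → d = 6371·c ≈ 11952.60 km.

11953 km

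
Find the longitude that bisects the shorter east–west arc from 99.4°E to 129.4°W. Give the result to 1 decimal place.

Signed shortest Δλ from +99.4° to -129.4° is +131.2°.
Midpoint longitude = +99.4° + (+131.2°)/2 = +99.4° + 65.6° = +165.0°.
(The naïve average (+99.4 + -129.4)/2 = -15.0° is on the wrong side of the globe.)

165.0°E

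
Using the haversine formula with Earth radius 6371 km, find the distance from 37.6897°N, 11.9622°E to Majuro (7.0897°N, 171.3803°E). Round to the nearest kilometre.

14597 km

Δλ = 171.3803 − 11.9622 = 159.4181°.
Δφ = 7.0897 − 37.6897 = -30.6000°.
a = sin²(Δφ/2) + cos φ₁ · cos φ₂ · sin²(Δλ/2) = 0.829850.
c = 2·atan2(√a, √(1−a)) = 2.29122 rad → d = 6371·c ≈ 14597.34 km.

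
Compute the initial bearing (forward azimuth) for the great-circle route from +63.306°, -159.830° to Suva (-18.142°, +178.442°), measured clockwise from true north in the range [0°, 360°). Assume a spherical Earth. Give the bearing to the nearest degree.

201°

Δλ = 178.442 − -159.830 = 338.272°; wrapped into (−180°, 180°]: -21.728°.
θ = atan2( sin Δλ · cos φ₂ , cos φ₁ · sin φ₂ − sin φ₁ · cos φ₂ · cos Δλ )
  = atan2(-0.35180, -0.92856) = -159.250° → normalised to [0°, 360°): 200.750°.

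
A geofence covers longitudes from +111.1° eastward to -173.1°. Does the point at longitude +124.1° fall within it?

Yes

Band width going east from +111.1° to -173.1°: ((-173.1 − 111.1) mod 360) = 75.8°.
Offset of +124.1° east of the west edge: ((124.1 − 111.1) mod 360) = 13.0°.
13.0° ≤ 75.8° ⇒ inside.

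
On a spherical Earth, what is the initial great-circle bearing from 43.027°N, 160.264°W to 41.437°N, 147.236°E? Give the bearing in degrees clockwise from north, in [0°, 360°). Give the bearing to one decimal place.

Δλ = 147.236 − -160.264 = 307.500°; wrapped into (−180°, 180°]: -52.500°.
θ = atan2( sin Δλ · cos φ₂ , cos φ₁ · sin φ₂ − sin φ₁ · cos φ₂ · cos Δλ )
  = atan2(-0.59476, 0.17239) = -73.836° → normalised to [0°, 360°): 286.164°.

286.2°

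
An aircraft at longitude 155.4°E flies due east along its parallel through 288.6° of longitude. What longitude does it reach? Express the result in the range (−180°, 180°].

Start at +155.4°; shift +288.6° → +444.0°.
+444.0° lies outside (−180°, 180°]; subtract 360° → +84.0°.

84.0°E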